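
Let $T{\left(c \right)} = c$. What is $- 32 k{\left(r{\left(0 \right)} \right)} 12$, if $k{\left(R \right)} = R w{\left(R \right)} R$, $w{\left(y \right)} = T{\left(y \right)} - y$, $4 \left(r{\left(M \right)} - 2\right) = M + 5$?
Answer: $0$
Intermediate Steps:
$r{\left(M \right)} = \frac{13}{4} + \frac{M}{4}$ ($r{\left(M \right)} = 2 + \frac{M + 5}{4} = 2 + \frac{5 + M}{4} = 2 + \left(\frac{5}{4} + \frac{M}{4}\right) = \frac{13}{4} + \frac{M}{4}$)
$w{\left(y \right)} = 0$ ($w{\left(y \right)} = y - y = 0$)
$k{\left(R \right)} = 0$ ($k{\left(R \right)} = R 0 R = 0 R = 0$)
$- 32 k{\left(r{\left(0 \right)} \right)} 12 = \left(-32\right) 0 \cdot 12 = 0 \cdot 12 = 0$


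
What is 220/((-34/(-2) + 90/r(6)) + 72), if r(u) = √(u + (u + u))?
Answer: 19580/7471 - 3300*√2/7471 ≈ 1.9961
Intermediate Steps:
r(u) = √3*√u (r(u) = √(u + 2*u) = √(3*u) = √3*√u)
220/((-34/(-2) + 90/r(6)) + 72) = 220/((-34/(-2) + 90/((√3*√6))) + 72) = 220/((-34*(-½) + 90/((3*√2))) + 72) = 220/((17 + 90*(√2/6)) + 72) = 220/((17 + 15*√2) + 72) = 220/(89 + 15*√2)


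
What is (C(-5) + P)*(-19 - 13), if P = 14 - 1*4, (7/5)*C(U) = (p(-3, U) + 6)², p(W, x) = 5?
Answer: -21600/7 ≈ -3085.7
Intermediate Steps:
C(U) = 605/7 (C(U) = 5*(5 + 6)²/7 = (5/7)*11² = (5/7)*121 = 605/7)
P = 10 (P = 14 - 4 = 10)
(C(-5) + P)*(-19 - 13) = (605/7 + 10)*(-19 - 13) = (675/7)*(-32) = -21600/7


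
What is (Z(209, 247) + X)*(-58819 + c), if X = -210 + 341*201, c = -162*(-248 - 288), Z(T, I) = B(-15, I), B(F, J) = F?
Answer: 1913736108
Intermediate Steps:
Z(T, I) = -15
c = 86832 (c = -162*(-536) = 86832)
X = 68331 (X = -210 + 68541 = 68331)
(Z(209, 247) + X)*(-58819 + c) = (-15 + 68331)*(-58819 + 86832) = 68316*28013 = 1913736108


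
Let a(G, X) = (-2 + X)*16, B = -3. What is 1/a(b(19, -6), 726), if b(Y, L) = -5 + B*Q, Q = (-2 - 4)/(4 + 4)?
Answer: 1/11584 ≈ 8.6326e-5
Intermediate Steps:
Q = -3/4 (Q = -6/8 = -6*1/8 = -3/4 ≈ -0.75000)
b(Y, L) = -11/4 (b(Y, L) = -5 - 3*(-3/4) = -5 + 9/4 = -11/4)
a(G, X) = -32 + 16*X
1/a(b(19, -6), 726) = 1/(-32 + 16*726) = 1/(-32 + 11616) = 1/11584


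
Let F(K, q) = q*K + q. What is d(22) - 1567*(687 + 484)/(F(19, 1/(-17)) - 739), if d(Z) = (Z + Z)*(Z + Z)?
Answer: 55554957/12583 ≈ 4415.1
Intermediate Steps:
F(K, q) = q + K*q (F(K, q) = K*q + q = q + K*q)
d(Z) = 4*Z² (d(Z) = (2*Z)*(2*Z) = 4*Z²)
d(22) - 1567*(687 + 484)/(F(19, 1/(-17)) - 739) = 4*22² - 1567*(687 + 484)/((1 + 19)/(-17) - 739) = 4*484 - 1834957/(-1/17*20 - 739) = 1936 - 1834957/(-20/17 - 739) = 1936 - 1834957/(-12583/17) = 1936 - 1834957*(-17)/12583 = 1936 - 1567*(-19907/12583) = 1936 + 31194269/12583 = 55554957/12583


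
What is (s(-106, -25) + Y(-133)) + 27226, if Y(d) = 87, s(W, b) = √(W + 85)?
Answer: 27313 + I*√21 ≈ 27313.0 + 4.5826*I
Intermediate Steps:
s(W, b) = √(85 + W)
(s(-106, -25) + Y(-133)) + 27226 = (√(85 - 106) + 87) + 27226 = (√(-21) + 87) + 27226 = (I*√21 + 87) + 27226 = (87 + I*√21) + 27226 = 27313 + I*√21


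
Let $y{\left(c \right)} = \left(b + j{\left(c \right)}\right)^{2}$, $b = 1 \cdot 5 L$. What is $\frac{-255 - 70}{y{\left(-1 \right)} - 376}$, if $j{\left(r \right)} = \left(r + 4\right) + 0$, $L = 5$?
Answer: $- \frac{325}{408} \approx -0.79657$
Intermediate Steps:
$j{\left(r \right)} = 4 + r$ ($j{\left(r \right)} = \left(4 + r\right) + 0 = 4 + r$)
$b = 25$ ($b = 1 \cdot 5 \cdot 5 = 5 \cdot 5 = 25$)
$y{\left(c \right)} = \left(29 + c\right)^{2}$ ($y{\left(c \right)} = \left(25 + \left(4 + c\right)\right)^{2} = \left(29 + c\right)^{2}$)
$\frac{-255 - 70}{y{\left(-1 \right)} - 376} = \frac{-255 - 70}{\left(29 - 1\right)^{2} - 376} = \frac{1}{28^{2} - 376} \left(-325\right) = \frac{1}{784 - 376} \left(-325\right) = \frac{1}{408} \left(-325\right) = - \frac{325}{408}$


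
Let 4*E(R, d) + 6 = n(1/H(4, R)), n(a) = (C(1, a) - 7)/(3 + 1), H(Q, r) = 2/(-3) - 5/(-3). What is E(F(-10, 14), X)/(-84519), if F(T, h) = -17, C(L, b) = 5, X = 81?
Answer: 13/676152 ≈ 1.9226e-5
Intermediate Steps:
H(Q, r) = 1 (H(Q, r) = 2*(-1/3) - 5*(-1/3) = -2/3 + 5/3 = 1)
n(a) = -1/2 (n(a) = (5 - 7)/(3 + 1) = -2/4 = -2*1/4 = -1/2)
E(R, d) = -13/8 (E(R, d) = -3/2 + (1/4)*(-1/2) = -3/2 - 1/8 = -13/8)
E(F(-10, 14), X)/(-84519) = -13/8/(-84519) = -13/8*(-1/84519) = 13/676152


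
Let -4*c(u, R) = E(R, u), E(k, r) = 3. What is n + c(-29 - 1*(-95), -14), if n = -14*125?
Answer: -7003/4 ≈ -1750.8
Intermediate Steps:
n = -1750
c(u, R) = -3/4 (c(u, R) = -1/4*3 = -3/4)
n + c(-29 - 1*(-95), -14) = -1750 - 3/4 = -7003/4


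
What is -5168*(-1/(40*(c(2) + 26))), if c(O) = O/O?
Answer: 646/135 ≈ 4.7852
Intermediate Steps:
c(O) = 1
-5168*(-1/(40*(c(2) + 26))) = -5168*(-1/(40*(1 + 26))) = -5168/(27*(-40)) = -5168/(-1080) = -5168*(-1/1080) = 646/135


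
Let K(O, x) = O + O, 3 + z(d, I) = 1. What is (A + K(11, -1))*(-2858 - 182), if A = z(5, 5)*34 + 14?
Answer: 97280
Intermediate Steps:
z(d, I) = -2 (z(d, I) = -3 + 1 = -2)
K(O, x) = 2*O
A = -54 (A = -2*34 + 14 = -68 + 14 = -54)
(A + K(11, -1))*(-2858 - 182) = (-54 + 2*11)*(-2858 - 182) = (-54 + 22)*(-3040) = -32*(-3040) = 97280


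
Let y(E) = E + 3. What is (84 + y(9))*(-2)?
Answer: -192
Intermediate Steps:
y(E) = 3 + E
(84 + y(9))*(-2) = (84 + (3 + 9))*(-2) = (84 + 12)*(-2) = 96*(-2) = -192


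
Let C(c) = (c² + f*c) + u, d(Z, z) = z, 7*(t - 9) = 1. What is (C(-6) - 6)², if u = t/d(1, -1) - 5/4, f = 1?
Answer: 145161/784 ≈ 185.15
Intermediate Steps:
t = 64/7 (t = 9 + (⅐)*1 = 9 + ⅐ = 64/7 ≈ 9.1429)
u = -291/28 (u = (64/7)/(-1) - 5/4 = (64/7)*(-1) - 5*¼ = -64/7 - 5/4 = -291/28 ≈ -10.393)
C(c) = -291/28 + c + c² (C(c) = (c² + 1*c) - 291/28 = (c² + c) - 291/28 = (c + c²) - 291/28 = -291/28 + c + c²)
(C(-6) - 6)² = ((-291/28 - 6 + (-6)²) - 6)² = ((-291/28 - 6 + 36) - 6)² = (549/28 - 6)² = (381/28)² = 145161/784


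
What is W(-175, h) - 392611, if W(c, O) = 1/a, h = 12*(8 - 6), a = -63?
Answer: -24734494/63 ≈ -3.9261e+5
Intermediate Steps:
h = 24 (h = 12*2 = 24)
W(c, O) = -1/63 (W(c, O) = 1/(-63) = -1/63)
W(-175, h) - 392611 = -1/63 - 392611 = -24734494/63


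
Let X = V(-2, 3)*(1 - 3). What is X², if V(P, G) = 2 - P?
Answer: 64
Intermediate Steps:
X = -8 (X = (2 - 1*(-2))*(1 - 3) = (2 + 2)*(-2) = 4*(-2) = -8)
X² = (-8)² = 64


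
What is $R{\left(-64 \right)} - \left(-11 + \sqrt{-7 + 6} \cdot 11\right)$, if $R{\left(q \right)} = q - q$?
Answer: $11 - 11 i \approx 11.0 - 11.0 i$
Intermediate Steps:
$R{\left(q \right)} = 0$
$R{\left(-64 \right)} - \left(-11 + \sqrt{-7 + 6} \cdot 11\right) = 0 - \left(-11 + \sqrt{-7 + 6} \cdot 11\right) = 0 - \left(-11 + \sqrt{-1} \cdot 11\right) = 0 - \left(-11 + i 11\right) = 0 - \left(-11 + 11 i\right) = 0 + \left(11 - 11 i\right) = 11 - 11 i$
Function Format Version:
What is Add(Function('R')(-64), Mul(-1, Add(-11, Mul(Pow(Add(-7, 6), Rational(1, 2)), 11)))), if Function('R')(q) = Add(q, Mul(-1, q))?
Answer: Add(11, Mul(-11, I)) ≈ Add(11.000, Mul(-11.000, I))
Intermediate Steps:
Function('R')(q) = 0
Add(Function('R')(-64), Mul(-1, Add(-11, Mul(Pow(Add(-7, 6), Rational(1, 2)), 11)))) = Add(0, Mul(-1, Add(-11, Mul(Pow(Add(-7, 6), Rational(1, 2)), 11)))) = Add(0, Mul(-1, Add(-11, Mul(Pow(-1, Rational(1, 2)), 11)))) = Add(0, Mul(-1, Add(-11, Mul(I, 11)))) = Add(0, Mul(-1, Add(-11, Mul(11, I)))) = Add(0, Add(11, Mul(-11, I))) = Add(11, Mul(-11, I))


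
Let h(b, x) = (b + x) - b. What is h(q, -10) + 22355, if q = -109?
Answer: 22345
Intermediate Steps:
h(b, x) = x
h(q, -10) + 22355 = -10 + 22355 = 22345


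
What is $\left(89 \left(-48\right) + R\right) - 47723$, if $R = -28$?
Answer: $-52023$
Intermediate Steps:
$\left(89 \left(-48\right) + R\right) - 47723 = \left(89 \left(-48\right) - 28\right) - 47723 = \left(-4272 - 28\right) - 47723 = -4300 - 47723 = -52023$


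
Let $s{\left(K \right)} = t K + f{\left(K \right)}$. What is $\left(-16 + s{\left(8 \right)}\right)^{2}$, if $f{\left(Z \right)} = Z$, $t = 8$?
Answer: $3136$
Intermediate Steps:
$s{\left(K \right)} = 9 K$ ($s{\left(K \right)} = 8 K + K = 9 K$)
$\left(-16 + s{\left(8 \right)}\right)^{2} = \left(-16 + 9 \cdot 8\right)^{2} = \left(-16 + 72\right)^{2} = 56^{2} = 3136$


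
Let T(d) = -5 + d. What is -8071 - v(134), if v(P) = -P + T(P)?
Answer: -8066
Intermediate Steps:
v(P) = -5 (v(P) = -P + (-5 + P) = -5)
-8071 - v(134) = -8071 - 1*(-5) = -8071 + 5 = -8066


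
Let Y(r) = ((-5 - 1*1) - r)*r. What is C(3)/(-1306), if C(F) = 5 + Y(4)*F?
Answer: 115/1306 ≈ 0.088055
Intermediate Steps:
Y(r) = r*(-6 - r) (Y(r) = ((-5 - 1) - r)*r = (-6 - r)*r = r*(-6 - r))
C(F) = 5 - 40*F (C(F) = 5 + (-1*4*(6 + 4))*F = 5 + (-1*4*10)*F = 5 - 40*F)
C(3)/(-1306) = (5 - 40*3)/(-1306) = -(5 - 120)/1306 = -1/1306*(-115) = 115/1306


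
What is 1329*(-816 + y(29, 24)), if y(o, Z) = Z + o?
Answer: -1014027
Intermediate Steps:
1329*(-816 + y(29, 24)) = 1329*(-816 + (24 + 29)) = 1329*(-816 + 53) = 1329*(-763) = -1014027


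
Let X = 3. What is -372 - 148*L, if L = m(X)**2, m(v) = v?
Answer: -1704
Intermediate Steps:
L = 9 (L = 3**2 = 9)
-372 - 148*L = -372 - 148*9 = -372 - 1332 = -1704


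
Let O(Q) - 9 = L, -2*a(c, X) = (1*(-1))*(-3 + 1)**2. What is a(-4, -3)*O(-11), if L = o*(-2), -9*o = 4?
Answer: 178/9 ≈ 19.778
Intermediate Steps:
o = -4/9 (o = -1/9*4 = -4/9 ≈ -0.44444)
a(c, X) = 2 (a(c, X) = -1*(-1)*(-3 + 1)**2/2 = -(-1)*(-2)**2/2 = -(-1)*4/2 = -1/2*(-4) = 2)
L = 8/9 (L = -4/9*(-2) = 8/9 ≈ 0.88889)
O(Q) = 89/9 (O(Q) = 9 + 8/9 = 89/9)
a(-4, -3)*O(-11) = 2*(89/9) = 178/9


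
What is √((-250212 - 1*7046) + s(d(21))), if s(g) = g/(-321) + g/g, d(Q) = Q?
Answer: I*√2945336142/107 ≈ 507.21*I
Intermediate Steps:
s(g) = 1 - g/321 (s(g) = g*(-1/321) + 1 = -g/321 + 1 = 1 - g/321)
√((-250212 - 1*7046) + s(d(21))) = √((-250212 - 1*7046) + (1 - 1/321*21)) = √((-250212 - 7046) + (1 - 7/107)) = √(-257258 + 100/107) = √(-27526506/107) = I*√2945336142/107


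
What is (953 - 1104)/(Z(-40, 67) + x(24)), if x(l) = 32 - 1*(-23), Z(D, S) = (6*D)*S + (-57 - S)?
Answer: 151/16149 ≈ 0.0093504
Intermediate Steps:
Z(D, S) = -57 - S + 6*D*S (Z(D, S) = 6*D*S + (-57 - S) = -57 - S + 6*D*S)
x(l) = 55 (x(l) = 32 + 23 = 55)
(953 - 1104)/(Z(-40, 67) + x(24)) = (953 - 1104)/((-57 - 1*67 + 6*(-40)*67) + 55) = -151/((-57 - 67 - 16080) + 55) = -151/(-16204 + 55) = -151/(-16149) = -151*(-1/16149) = 151/16149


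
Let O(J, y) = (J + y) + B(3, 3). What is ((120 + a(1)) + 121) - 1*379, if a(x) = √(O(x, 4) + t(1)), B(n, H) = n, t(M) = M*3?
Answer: -138 + √11 ≈ -134.68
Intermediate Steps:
t(M) = 3*M
O(J, y) = 3 + J + y (O(J, y) = (J + y) + 3 = 3 + J + y)
a(x) = √(10 + x) (a(x) = √((3 + x + 4) + 3*1) = √((7 + x) + 3) = √(10 + x))
((120 + a(1)) + 121) - 1*379 = ((120 + √(10 + 1)) + 121) - 1*379 = ((120 + √11) + 121) - 379 = (241 + √11) - 379 = -138 + √11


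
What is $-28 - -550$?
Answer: $522$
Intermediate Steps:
$-28 - -550 = -28 + 550 = 522$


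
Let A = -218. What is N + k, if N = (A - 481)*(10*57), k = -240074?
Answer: -638504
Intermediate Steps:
N = -398430 (N = (-218 - 481)*(10*57) = -699*570 = -398430)
N + k = -398430 - 240074 = -638504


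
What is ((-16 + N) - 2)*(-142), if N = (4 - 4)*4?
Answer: 2556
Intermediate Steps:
N = 0 (N = 0*4 = 0)
((-16 + N) - 2)*(-142) = ((-16 + 0) - 2)*(-142) = (-16 - 2)*(-142) = -18*(-142) = 2556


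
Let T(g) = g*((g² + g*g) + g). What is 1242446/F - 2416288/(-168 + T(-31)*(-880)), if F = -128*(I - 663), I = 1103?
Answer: -4014330771207/181583818240 ≈ -22.107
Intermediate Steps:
F = -56320 (F = -128*(1103 - 663) = -128*440 = -56320)
T(g) = g*(g + 2*g²) (T(g) = g*((g² + g²) + g) = g*(2*g² + g) = g*(g + 2*g²))
1242446/F - 2416288/(-168 + T(-31)*(-880)) = 1242446/(-56320) - 2416288/(-168 + ((-31)²*(1 + 2*(-31)))*(-880)) = 1242446*(-1/56320) - 2416288/(-168 + (961*(1 - 62))*(-880)) = -621223/28160 - 2416288/(-168 + (961*(-61))*(-880)) = -621223/28160 - 2416288/(-168 - 58621*(-880)) = -621223/28160 - 2416288/(-168 + 51586480) = -621223/28160 - 2416288/51586312 = -621223/28160 - 2416288*1/51586312 = -621223/28160 - 302036/6448289 = -4014330771207/181583818240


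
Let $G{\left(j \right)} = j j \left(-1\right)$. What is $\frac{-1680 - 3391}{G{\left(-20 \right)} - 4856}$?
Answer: $\frac{5071}{5256} \approx 0.9648$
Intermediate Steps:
$G{\left(j \right)} = - j^{2}$ ($G{\left(j \right)} = j^{2} \left(-1\right) = - j^{2}$)
$\frac{-1680 - 3391}{G{\left(-20 \right)} - 4856} = \frac{-1680 - 3391}{- \left(-20\right)^{2} - 4856} = - \frac{5071}{\left(-1\right) 400 - 4856} = - \frac{5071}{-400 - 4856} = - \frac{5071}{-5256} = \left(-5071\right) \left(- \frac{1}{5256}\right) = \frac{5071}{5256}$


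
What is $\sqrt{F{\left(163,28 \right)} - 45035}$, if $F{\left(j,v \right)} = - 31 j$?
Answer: $2 i \sqrt{12522} \approx 223.8 i$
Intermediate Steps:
$\sqrt{F{\left(163,28 \right)} - 45035} = \sqrt{\left(-31\right) 163 - 45035} = \sqrt{-5053 - 45035} = \sqrt{-50088} = 2 i \sqrt{12522}$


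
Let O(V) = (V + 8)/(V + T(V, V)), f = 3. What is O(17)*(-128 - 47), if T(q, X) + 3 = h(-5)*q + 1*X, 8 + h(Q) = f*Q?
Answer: 875/72 ≈ 12.153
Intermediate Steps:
h(Q) = -8 + 3*Q
T(q, X) = -3 + X - 23*q (T(q, X) = -3 + ((-8 + 3*(-5))*q + 1*X) = -3 + ((-8 - 15)*q + X) = -3 + (-23*q + X) = -3 + (X - 23*q) = -3 + X - 23*q)
O(V) = (8 + V)/(-3 - 21*V) (O(V) = (V + 8)/(V + (-3 + V - 23*V)) = (8 + V)/(V + (-3 - 22*V)) = (8 + V)/(-3 - 21*V))
O(17)*(-128 - 47) = ((-8 - 1*17)/(3*(1 + 7*17)))*(-128 - 47) = ((-8 - 17)/(3*(1 + 119)))*(-175) = ((⅓)*(-25)/120)*(-175) = ((⅓)*(1/120)*(-25))*(-175) = -5/72*(-175) = 875/72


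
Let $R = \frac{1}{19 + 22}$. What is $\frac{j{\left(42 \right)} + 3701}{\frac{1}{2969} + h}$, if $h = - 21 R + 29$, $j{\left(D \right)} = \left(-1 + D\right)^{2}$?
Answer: $\frac{655145478}{3467833} \approx 188.92$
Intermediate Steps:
$R = \frac{1}{41} \approx 0.02439$
$h = \frac{1168}{41}$ ($h = \left(-21\right) \frac{1}{41} + 29 = - \frac{21}{41} + 29 = \frac{1168}{41} \approx 28.488$)
$\frac{j{\left(42 \right)} + 3701}{\frac{1}{2969} + h} = \frac{\left(-1 + 42\right)^{2} + 3701}{\frac{1}{2969} + \frac{1168}{41}} = \frac{41^{2} + 3701}{\frac{1}{2969} + \frac{1168}{41}} = \frac{1681 + 3701}{\frac{3467833}{121729}} = 5382 \cdot \frac{121729}{3467833} = \frac{655145478}{3467833}$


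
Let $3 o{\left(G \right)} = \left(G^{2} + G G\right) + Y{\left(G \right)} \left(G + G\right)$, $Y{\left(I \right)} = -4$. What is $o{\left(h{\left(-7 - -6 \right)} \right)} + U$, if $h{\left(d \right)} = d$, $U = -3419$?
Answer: $- \frac{10247}{3} \approx -3415.7$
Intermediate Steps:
$o{\left(G \right)} = - \frac{8 G}{3} + \frac{2 G^{2}}{3}$ ($o{\left(G \right)} = \frac{\left(G^{2} + G G\right) - 4 \left(G + G\right)}{3} = \frac{\left(G^{2} + G^{2}\right) - 4 \cdot 2 G}{3} = \frac{2 G^{2} - 8 G}{3} = \frac{- 8 G + 2 G^{2}}{3} = - \frac{8 G}{3} + \frac{2 G^{2}}{3}$)
$o{\left(h{\left(-7 - -6 \right)} \right)} + U = \frac{2 \left(-7 - -6\right) \left(-4 - 1\right)}{3} - 3419 = \frac{2 \left(-7 + 6\right) \left(-4 + \left(-7 + 6\right)\right)}{3} - 3419 = \frac{2}{3} \left(-1\right) \left(-4 - 1\right) - 3419 = \frac{2}{3} \left(-1\right) \left(-5\right) - 3419 = \frac{10}{3} - 3419 = - \frac{10247}{3}$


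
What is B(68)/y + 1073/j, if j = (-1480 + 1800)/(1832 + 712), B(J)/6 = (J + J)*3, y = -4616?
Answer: 98434119/11540 ≈ 8529.8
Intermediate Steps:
B(J) = 36*J (B(J) = 6*((J + J)*3) = 6*((2*J)*3) = 6*(6*J) = 36*J)
j = 20/159 (j = 320/2544 = 320*(1/2544) = 20/159 ≈ 0.12579)
B(68)/y + 1073/j = (36*68)/(-4616) + 1073/(20/159) = 2448*(-1/4616) + 1073*(159/20) = -306/577 + 170607/20 = 98434119/11540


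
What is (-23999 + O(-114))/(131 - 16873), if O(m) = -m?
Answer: 23885/16742 ≈ 1.4267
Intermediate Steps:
(-23999 + O(-114))/(131 - 16873) = (-23999 - 1*(-114))/(131 - 16873) = (-23999 + 114)/(-16742) = -23885*(-1/16742) = 23885/16742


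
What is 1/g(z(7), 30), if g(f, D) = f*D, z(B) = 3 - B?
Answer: -1/120 ≈ -0.0083333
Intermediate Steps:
g(f, D) = D*f
1/g(z(7), 30) = 1/(30*(3 - 1*7)) = 1/(30*(3 - 7)) = 1/(30*(-4)) = 1/(-120) = -1/120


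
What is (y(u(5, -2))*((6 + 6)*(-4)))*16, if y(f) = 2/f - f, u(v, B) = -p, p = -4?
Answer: 2688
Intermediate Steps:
u(v, B) = 4 (u(v, B) = -1*(-4) = 4)
y(f) = -f + 2/f
(y(u(5, -2))*((6 + 6)*(-4)))*16 = ((-1*4 + 2/4)*((6 + 6)*(-4)))*16 = ((-4 + 2*(¼))*(12*(-4)))*16 = ((-4 + ½)*(-48))*16 = -7/2*(-48)*16 = 168*16 = 2688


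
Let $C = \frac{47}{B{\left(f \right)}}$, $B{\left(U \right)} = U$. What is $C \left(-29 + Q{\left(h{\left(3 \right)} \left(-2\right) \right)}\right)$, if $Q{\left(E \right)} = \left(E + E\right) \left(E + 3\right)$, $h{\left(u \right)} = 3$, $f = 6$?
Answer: $\frac{329}{6} \approx 54.833$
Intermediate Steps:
$Q{\left(E \right)} = 2 E \left(3 + E\right)$
$C = \frac{47}{6} \approx 7.8333$
$C \left(-29 + Q{\left(h{\left(3 \right)} \left(-2\right) \right)}\right) = \frac{47 \left(-29 + 2 \cdot 3 \left(-2\right) \left(3 + 3 \left(-2\right)\right)\right)}{6} = \frac{47 \left(-29 + 2 \left(-6\right) \left(3 - 6\right)\right)}{6} = \frac{47 \left(-29 + 2 \left(-6\right) \left(-3\right)\right)}{6} = \frac{47 \left(-29 + 36\right)}{6} = \frac{47}{6} \cdot 7 = \frac{329}{6}$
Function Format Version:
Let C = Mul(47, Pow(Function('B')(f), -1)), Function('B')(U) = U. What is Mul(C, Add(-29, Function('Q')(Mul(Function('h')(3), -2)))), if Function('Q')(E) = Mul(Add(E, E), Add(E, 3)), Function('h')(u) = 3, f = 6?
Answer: Rational(329, 6) ≈ 54.833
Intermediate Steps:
Function('Q')(E) = Mul(2, E, Add(3, E)) (Function('Q')(E) = Mul(Mul(2, E), Add(3, E)) = Mul(2, E, Add(3, E)))
C = Rational(47, 6) (C = Mul(47, Pow(6, -1)) = Mul(47, Rational(1, 6)) = Rational(47, 6) ≈ 7.8333)
Mul(C, Add(-29, Function('Q')(Mul(Function('h')(3), -2)))) = Mul(Rational(47, 6), Add(-29, Mul(2, Mul(3, -2), Add(3, Mul(3, -2))))) = Mul(Rational(47, 6), Add(-29, Mul(2, -6, Add(3, -6)))) = Mul(Rational(47, 6), Add(-29, Mul(2, -6, -3))) = Mul(Rational(47, 6), Add(-29, 36)) = Mul(Rational(47, 6), 7) = Rational(329, 6)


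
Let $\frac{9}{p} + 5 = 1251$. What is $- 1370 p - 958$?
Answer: $- \frac{602999}{623} \approx -967.9$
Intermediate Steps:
$p = \frac{9}{1246}$ ($p = \frac{9}{-5 + 1251} = \frac{9}{1246} \approx 0.0072231$)
$- 1370 p - 958 = \left(-1370\right) \frac{9}{1246} - 958 = - \frac{6165}{623} - 958 = - \frac{602999}{623}$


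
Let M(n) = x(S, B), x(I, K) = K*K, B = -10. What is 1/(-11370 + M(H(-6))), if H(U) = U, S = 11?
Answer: -1/11270 ≈ -8.8731e-5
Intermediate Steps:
x(I, K) = K²
M(n) = 100 (M(n) = (-10)² = 100)
1/(-11370 + M(H(-6))) = 1/(-11370 + 100) = 1/(-11270) = -1/11270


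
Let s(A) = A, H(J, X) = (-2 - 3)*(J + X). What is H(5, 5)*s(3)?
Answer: -150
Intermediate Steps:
H(J, X) = -5*J - 5*X (H(J, X) = -5*(J + X) = -5*J - 5*X)
H(5, 5)*s(3) = (-5*5 - 5*5)*3 = (-25 - 25)*3 = -50*3 = -150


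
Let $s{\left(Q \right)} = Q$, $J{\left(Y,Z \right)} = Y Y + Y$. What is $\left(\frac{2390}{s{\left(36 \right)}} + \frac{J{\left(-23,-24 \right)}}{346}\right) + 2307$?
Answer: $\frac{7395287}{3114} \approx 2374.9$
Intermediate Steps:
$J{\left(Y,Z \right)} = Y + Y^{2}$ ($J{\left(Y,Z \right)} = Y^{2} + Y = Y + Y^{2}$)
$\left(\frac{2390}{s{\left(36 \right)}} + \frac{J{\left(-23,-24 \right)}}{346}\right) + 2307 = \left(\frac{2390}{36} + \frac{\left(-23\right) \left(1 - 23\right)}{346}\right) + 2307 = \left(2390 \cdot \frac{1}{36} + \left(-23\right) \left(-22\right) \frac{1}{346}\right) + 2307 = \left(\frac{1195}{18} + 506 \cdot \frac{1}{346}\right) + 2307 = \left(\frac{1195}{18} + \frac{253}{173}\right) + 2307 = \frac{211289}{3114} + 2307 = \frac{7395287}{3114}$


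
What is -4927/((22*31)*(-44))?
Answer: 4927/30008 ≈ 0.16419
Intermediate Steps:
-4927/((22*31)*(-44)) = -4927/(682*(-44)) = -4927/(-30008) = -4927*(-1/30008) = 4927/30008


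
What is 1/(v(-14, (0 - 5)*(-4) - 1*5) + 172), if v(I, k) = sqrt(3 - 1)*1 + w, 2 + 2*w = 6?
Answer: 87/15137 - sqrt(2)/30274 ≈ 0.0057008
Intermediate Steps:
w = 2 (w = -1 + (1/2)*6 = -1 + 3 = 2)
v(I, k) = 2 + sqrt(2) (v(I, k) = sqrt(3 - 1)*1 + 2 = sqrt(2)*1 + 2 = sqrt(2) + 2 = 2 + sqrt(2))
1/(v(-14, (0 - 5)*(-4) - 1*5) + 172) = 1/((2 + sqrt(2)) + 172) = 1/(174 + sqrt(2))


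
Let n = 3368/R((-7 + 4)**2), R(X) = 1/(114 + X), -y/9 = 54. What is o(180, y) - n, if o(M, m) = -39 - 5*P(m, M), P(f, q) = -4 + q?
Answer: -415183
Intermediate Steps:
y = -486 (y = -9*54 = -486)
o(M, m) = -19 - 5*M (o(M, m) = -39 - 5*(-4 + M) = -39 - (-20 + 5*M) = -39 + (20 - 5*M) = -19 - 5*M)
n = 414264 (n = 3368/(1/(114 + (-7 + 4)**2)) = 3368/(1/(114 + (-3)**2)) = 3368/(1/(114 + 9)) = 3368/(1/123) = 3368*123 = 414264)
o(180, y) - n = (-19 - 5*180) - 1*414264 = (-19 - 900) - 414264 = -919 - 414264 = -415183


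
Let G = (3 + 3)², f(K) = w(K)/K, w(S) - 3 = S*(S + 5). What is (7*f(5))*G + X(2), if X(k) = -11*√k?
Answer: 13356/5 - 11*√2 ≈ 2655.6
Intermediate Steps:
w(S) = 3 + S*(5 + S) (w(S) = 3 + S*(S + 5) = 3 + S*(5 + S))
f(K) = (3 + K² + 5*K)/K
G = 36 (G = 6² = 36)
(7*f(5))*G + X(2) = (7*(5 + 5 + 3/5))*36 - 11*√2 = (7*(5 + 5 + 3*(⅕)))*36 - 11*√2 = (7*(5 + 5 + ⅗))*36 - 11*√2 = (7*(53/5))*36 - 11*√2 = (371/5)*36 - 11*√2 = 13356/5 - 11*√2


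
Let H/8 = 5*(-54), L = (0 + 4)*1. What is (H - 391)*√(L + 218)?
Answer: -2551*√222 ≈ -38009.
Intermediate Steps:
L = 4 (L = 4*1 = 4)
H = -2160 (H = 8*(5*(-54)) = 8*(-270) = -2160)
(H - 391)*√(L + 218) = (-2160 - 391)*√(4 + 218) = -2551*√222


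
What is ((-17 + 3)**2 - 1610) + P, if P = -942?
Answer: -2356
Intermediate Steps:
((-17 + 3)**2 - 1610) + P = ((-17 + 3)**2 - 1610) - 942 = ((-14)**2 - 1610) - 942 = (196 - 1610) - 942 = -1414 - 942 = -2356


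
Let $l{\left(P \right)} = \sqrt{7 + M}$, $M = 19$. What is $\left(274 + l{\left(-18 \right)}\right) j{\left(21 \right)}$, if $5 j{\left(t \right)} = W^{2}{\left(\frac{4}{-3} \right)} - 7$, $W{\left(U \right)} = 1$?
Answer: $- \frac{1644}{5} - \frac{6 \sqrt{26}}{5} \approx -334.92$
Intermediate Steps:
$l{\left(P \right)} = \sqrt{26}$ ($l{\left(P \right)} = \sqrt{7 + 19} = \sqrt{26}$)
$j{\left(t \right)} = - \frac{6}{5}$ ($j{\left(t \right)} = \frac{1^{2} - 7}{5} = \frac{1 - 7}{5} = \frac{1}{5} \left(-6\right) = - \frac{6}{5}$)
$\left(274 + l{\left(-18 \right)}\right) j{\left(21 \right)} = \left(274 + \sqrt{26}\right) \left(- \frac{6}{5}\right) = - \frac{1644}{5} - \frac{6 \sqrt{26}}{5}$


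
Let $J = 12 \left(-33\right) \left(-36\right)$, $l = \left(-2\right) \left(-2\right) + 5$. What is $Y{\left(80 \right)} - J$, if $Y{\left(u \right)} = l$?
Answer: $-14247$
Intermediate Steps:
$l = 9$ ($l = 4 + 5 = 9$)
$Y{\left(u \right)} = 9$
$J = 14256$ ($J = \left(-396\right) \left(-36\right) = 14256$)
$Y{\left(80 \right)} - J = 9 - 14256 = -14247$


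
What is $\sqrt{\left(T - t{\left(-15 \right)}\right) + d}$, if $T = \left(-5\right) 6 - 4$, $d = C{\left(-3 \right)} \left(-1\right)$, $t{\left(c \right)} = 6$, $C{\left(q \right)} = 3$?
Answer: $i \sqrt{43} \approx 6.5574 i$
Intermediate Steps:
$d = -3$ ($d = 3 \left(-1\right) = -3$)
$T = -34$ ($T = -30 - 4 = -34$)
$\sqrt{\left(T - t{\left(-15 \right)}\right) + d} = \sqrt{\left(-34 - 6\right) - 3} = \sqrt{-40 - 3} = \sqrt{-43} = i \sqrt{43}$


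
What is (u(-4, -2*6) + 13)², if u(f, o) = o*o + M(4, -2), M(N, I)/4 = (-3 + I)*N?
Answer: 5929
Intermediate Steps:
M(N, I) = 4*N*(-3 + I) (M(N, I) = 4*((-3 + I)*N) = 4*(N*(-3 + I)) = 4*N*(-3 + I))
u(f, o) = -80 + o² (u(f, o) = o*o + 4*4*(-3 - 2) = o² + 4*4*(-5) = o² - 80 = -80 + o²)
(u(-4, -2*6) + 13)² = ((-80 + (-2*6)²) + 13)² = ((-80 + (-12)²) + 13)² = ((-80 + 144) + 13)² = (64 + 13)² = 77² = 5929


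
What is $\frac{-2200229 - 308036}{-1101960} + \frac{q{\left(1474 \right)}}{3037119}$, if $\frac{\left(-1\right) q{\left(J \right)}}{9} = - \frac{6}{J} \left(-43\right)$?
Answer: $\frac{374292699751649}{164438636829192} \approx 2.2762$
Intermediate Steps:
$q{\left(J \right)} = - \frac{2322}{J}$ ($q{\left(J \right)} = - 9 - \frac{6}{J} \left(-43\right) = - 9 \frac{258}{J} = - \frac{2322}{J}$)
$\frac{-2200229 - 308036}{-1101960} + \frac{q{\left(1474 \right)}}{3037119} = \frac{-2200229 - 308036}{-1101960} + \frac{\left(-2322\right) \frac{1}{1474}}{3037119} = \left(-2200229 - 308036\right) \left(- \frac{1}{1101960}\right) + \left(-2322\right) \frac{1}{1474} \cdot \frac{1}{3037119} = \left(-2508265\right) \left(- \frac{1}{1101960}\right) - \frac{387}{746118901} = \frac{501653}{220392} - \frac{387}{746118901} = \frac{374292699751649}{164438636829192}$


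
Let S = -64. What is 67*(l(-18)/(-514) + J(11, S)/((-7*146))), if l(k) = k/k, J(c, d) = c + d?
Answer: 439185/131327 ≈ 3.3442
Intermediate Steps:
l(k) = 1
67*(l(-18)/(-514) + J(11, S)/((-7*146))) = 67*(1/(-514) + (11 - 64)/((-7*146))) = 67*(1*(-1/514) - 53/(-1022)) = 67*(-1/514 - 53*(-1/1022)) = 67*(-1/514 + 53/1022) = 67*(6555/131327) = 439185/131327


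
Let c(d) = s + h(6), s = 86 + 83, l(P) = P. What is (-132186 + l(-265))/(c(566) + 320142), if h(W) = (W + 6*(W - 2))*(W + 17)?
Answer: -132451/321001 ≈ -0.41262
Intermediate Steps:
s = 169
h(W) = (-12 + 7*W)*(17 + W) (h(W) = (W + 6*(-2 + W))*(17 + W) = (W + (-12 + 6*W))*(17 + W) = (-12 + 7*W)*(17 + W))
c(d) = 859 (c(d) = 169 + (-204 + 7*6**2 + 107*6) = 169 + (-204 + 7*36 + 642) = 169 + (-204 + 252 + 642) = 169 + 690 = 859)
(-132186 + l(-265))/(c(566) + 320142) = (-132186 - 265)/(859 + 320142) = -132451/321001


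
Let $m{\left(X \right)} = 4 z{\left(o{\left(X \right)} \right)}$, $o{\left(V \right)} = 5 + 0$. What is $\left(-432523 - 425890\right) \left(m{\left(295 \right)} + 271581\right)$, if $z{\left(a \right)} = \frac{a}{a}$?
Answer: $-233132094605$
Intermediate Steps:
$o{\left(V \right)} = 5$
$z{\left(a \right)} = 1$
$m{\left(X \right)} = 4$ ($m{\left(X \right)} = 4 \cdot 1 = 4$)
$\left(-432523 - 425890\right) \left(m{\left(295 \right)} + 271581\right) = \left(-432523 - 425890\right) \left(4 + 271581\right) = \left(-858413\right) 271585 = -233132094605$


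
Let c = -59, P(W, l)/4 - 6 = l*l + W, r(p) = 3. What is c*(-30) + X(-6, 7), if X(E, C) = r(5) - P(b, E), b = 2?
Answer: 1597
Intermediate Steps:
P(W, l) = 24 + 4*W + 4*l² (P(W, l) = 24 + 4*(l*l + W) = 24 + 4*(l² + W) = 24 + 4*(W + l²) = 24 + (4*W + 4*l²) = 24 + 4*W + 4*l²)
X(E, C) = -29 - 4*E² (X(E, C) = 3 - (24 + 4*2 + 4*E²) = 3 - (24 + 8 + 4*E²) = 3 - (32 + 4*E²) = 3 + (-32 - 4*E²) = -29 - 4*E²)
c*(-30) + X(-6, 7) = -59*(-30) + (-29 - 4*(-6)²) = 1770 + (-29 - 4*36) = 1770 + (-29 - 144) = 1770 - 173 = 1597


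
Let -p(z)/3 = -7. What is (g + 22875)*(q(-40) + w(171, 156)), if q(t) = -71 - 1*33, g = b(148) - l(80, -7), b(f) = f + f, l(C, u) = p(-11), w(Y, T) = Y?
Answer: 1551050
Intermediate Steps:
p(z) = 21 (p(z) = -3*(-7) = 21)
l(C, u) = 21
b(f) = 2*f
g = 275 (g = 2*148 - 1*21 = 296 - 21 = 275)
q(t) = -104 (q(t) = -71 - 33 = -104)
(g + 22875)*(q(-40) + w(171, 156)) = (275 + 22875)*(-104 + 171) = 23150*67 = 1551050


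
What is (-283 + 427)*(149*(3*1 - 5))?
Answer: -42912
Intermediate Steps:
(-283 + 427)*(149*(3*1 - 5)) = 144*(149*(3 - 5)) = 144*(149*(-2)) = 144*(-298) = -42912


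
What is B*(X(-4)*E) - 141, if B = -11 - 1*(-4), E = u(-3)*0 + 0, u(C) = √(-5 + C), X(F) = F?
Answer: -141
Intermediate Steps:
E = 0 (E = √(-5 - 3)*0 + 0 = √(-8)*0 + 0 = (2*I*√2)*0 + 0 = 0 + 0 = 0)
B = -7 (B = -11 + 4 = -7)
B*(X(-4)*E) - 141 = -(-28)*0 - 141 = -7*0 - 141 = 0 - 141 = -141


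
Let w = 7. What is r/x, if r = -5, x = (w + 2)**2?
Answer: -5/81 ≈ -0.061728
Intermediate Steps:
x = 81 (x = (7 + 2)**2 = 9**2 = 81)
r/x = -5/81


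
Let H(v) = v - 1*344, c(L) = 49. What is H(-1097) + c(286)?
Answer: -1392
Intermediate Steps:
H(v) = -344 + v (H(v) = v - 344 = -344 + v)
H(-1097) + c(286) = (-344 - 1097) + 49 = -1441 + 49 = -1392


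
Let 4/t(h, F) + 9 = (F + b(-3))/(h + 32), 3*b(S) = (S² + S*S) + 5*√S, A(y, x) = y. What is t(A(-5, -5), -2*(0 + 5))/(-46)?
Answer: 20007/2105098 + 135*I*√3/2105098 ≈ 0.0095041 + 0.00011108*I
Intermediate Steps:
b(S) = 2*S²/3 + 5*√S/3 (b(S) = ((S² + S*S) + 5*√S)/3 = ((S² + S²) + 5*√S)/3 = (2*S² + 5*√S)/3 = 2*S²/3 + 5*√S/3)
t(h, F) = 4/(-9 + (6 + F + 5*I*√3/3)/(32 + h)) (t(h, F) = 4/(-9 + (F + ((⅔)*(-3)² + 5*√(-3)/3))/(h + 32)) = 4/(-9 + (F + ((⅔)*9 + 5*(I*√3)/3))/(32 + h)) = 4/(-9 + (F + (6 + 5*I*√3/3))/(32 + h)) = 4/(-9 + (6 + F + 5*I*√3/3)/(32 + h)))
t(A(-5, -5), -2*(0 + 5))/(-46) = (12*(32 - 5)/(-846 - 27*(-5) + 3*(-2*(0 + 5)) + 5*I*√3))/(-46) = (12*27/(-846 + 135 + 3*(-2*5) + 5*I*√3))*(-1/46) = (12*27/(-846 + 135 + 3*(-10) + 5*I*√3))*(-1/46) = (12*27/(-846 + 135 - 30 + 5*I*√3))*(-1/46) = (12*27/(-741 + 5*I*√3))*(-1/46) = (324/(-741 + 5*I*√3))*(-1/46) = -162/(23*(-741 + 5*I*√3))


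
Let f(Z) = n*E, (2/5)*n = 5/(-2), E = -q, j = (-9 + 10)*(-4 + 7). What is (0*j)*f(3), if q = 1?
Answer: 0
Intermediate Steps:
j = 3 (j = 1*3 = 3)
E = -1 (E = -1*1 = -1)
n = -25/4 (n = 5*(5/(-2))/2 = 5*(5*(-1/2))/2 = (5/2)*(-5/2) = -25/4 ≈ -6.2500)
f(Z) = 25/4 (f(Z) = -25/4*(-1) = 25/4)
(0*j)*f(3) = (0*3)*(25/4) = 0*(25/4) = 0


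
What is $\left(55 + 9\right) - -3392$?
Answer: $3456$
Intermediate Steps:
$\left(55 + 9\right) - -3392 = 64 + 3392 = 3456$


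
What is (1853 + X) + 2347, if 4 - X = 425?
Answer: 3779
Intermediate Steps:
X = -421 (X = 4 - 1*425 = 4 - 425 = -421)
(1853 + X) + 2347 = (1853 - 421) + 2347 = 1432 + 2347 = 3779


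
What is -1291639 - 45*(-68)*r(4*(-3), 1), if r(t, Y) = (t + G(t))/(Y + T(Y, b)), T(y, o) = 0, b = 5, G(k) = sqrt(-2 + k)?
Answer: -1328359 + 3060*I*sqrt(14) ≈ -1.3284e+6 + 11449.0*I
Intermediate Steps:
r(t, Y) = (t + sqrt(-2 + t))/Y (r(t, Y) = (t + sqrt(-2 + t))/(Y + 0) = (t + sqrt(-2 + t))/Y)
-1291639 - 45*(-68)*r(4*(-3), 1) = -1291639 - 45*(-68)*(4*(-3) + sqrt(-2 + 4*(-3)))/1 = -1291639 - (-3060)*1*(-12 + sqrt(-2 - 12)) = -1291639 - (-3060)*1*(-12 + sqrt(-14)) = -1291639 - (-3060)*1*(-12 + I*sqrt(14)) = -1291639 - (-3060)*(-12 + I*sqrt(14)) = -1291639 - (36720 - 3060*I*sqrt(14)) = -1291639 + (-36720 + 3060*I*sqrt(14)) = -1328359 + 3060*I*sqrt(14)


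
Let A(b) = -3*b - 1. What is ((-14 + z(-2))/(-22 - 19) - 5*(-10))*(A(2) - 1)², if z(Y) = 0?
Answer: 132096/41 ≈ 3221.9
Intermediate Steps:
A(b) = -1 - 3*b
((-14 + z(-2))/(-22 - 19) - 5*(-10))*(A(2) - 1)² = ((-14 + 0)/(-22 - 19) - 5*(-10))*((-1 - 3*2) - 1)² = (-14/(-41) + 50)*((-1 - 6) - 1)² = (-14*(-1/41) + 50)*(-7 - 1)² = (14/41 + 50)*(-8)² = (2064/41)*64 = 132096/41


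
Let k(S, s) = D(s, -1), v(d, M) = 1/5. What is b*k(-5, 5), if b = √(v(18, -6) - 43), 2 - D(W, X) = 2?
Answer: 0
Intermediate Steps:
D(W, X) = 0 (D(W, X) = 2 - 1*2 = 2 - 2 = 0)
v(d, M) = ⅕
k(S, s) = 0
b = I*√1070/5 (b = √(⅕ - 43) = √(-214/5) = I*√1070/5 ≈ 6.5422*I)
b*k(-5, 5) = (I*√1070/5)*0 = 0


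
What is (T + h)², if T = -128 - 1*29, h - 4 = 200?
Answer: 2209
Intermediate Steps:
h = 204 (h = 4 + 200 = 204)
T = -157 (T = -128 - 29 = -157)
(T + h)² = (-157 + 204)² = 47² = 2209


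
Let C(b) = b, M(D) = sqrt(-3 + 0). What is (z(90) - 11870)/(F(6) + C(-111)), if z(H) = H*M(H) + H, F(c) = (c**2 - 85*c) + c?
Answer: 11780/579 - 30*I*sqrt(3)/193 ≈ 20.345 - 0.26923*I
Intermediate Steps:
F(c) = c**2 - 84*c
M(D) = I*sqrt(3) (M(D) = sqrt(-3) = I*sqrt(3))
z(H) = H + I*H*sqrt(3) (z(H) = H*(I*sqrt(3)) + H = I*H*sqrt(3) + H = H + I*H*sqrt(3))
(z(90) - 11870)/(F(6) + C(-111)) = (90*(1 + I*sqrt(3)) - 11870)/(6*(-84 + 6) - 111) = ((90 + 90*I*sqrt(3)) - 11870)/(6*(-78) - 111) = (-11780 + 90*I*sqrt(3))/(-468 - 111) = (-11780 + 90*I*sqrt(3))/(-579) = (-11780 + 90*I*sqrt(3))*(-1/579) = 11780/579 - 30*I*sqrt(3)/193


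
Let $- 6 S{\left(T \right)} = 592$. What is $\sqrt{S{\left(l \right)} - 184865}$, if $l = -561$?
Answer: $\frac{i \sqrt{1664673}}{3} \approx 430.07 i$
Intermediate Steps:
$S{\left(T \right)} = - \frac{296}{3}$ ($S{\left(T \right)} = \left(- \frac{1}{6}\right) 592 = - \frac{296}{3}$)
$\sqrt{S{\left(l \right)} - 184865} = \sqrt{- \frac{296}{3} - 184865} = \sqrt{- \frac{554891}{3}} = \frac{i \sqrt{1664673}}{3}$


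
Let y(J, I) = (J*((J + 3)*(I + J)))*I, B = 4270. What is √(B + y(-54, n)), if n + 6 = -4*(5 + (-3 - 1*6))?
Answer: I*√1207490 ≈ 1098.9*I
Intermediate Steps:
n = 10 (n = -6 - 4*(5 + (-3 - 1*6)) = -6 - 4*(5 + (-3 - 6)) = -6 - 4*(5 - 9) = -6 - 4*(-4) = -6 + 16 = 10)
y(J, I) = I*J*(3 + J)*(I + J) (y(J, I) = (J*((3 + J)*(I + J)))*I = (J*(3 + J)*(I + J))*I = I*J*(3 + J)*(I + J))
√(B + y(-54, n)) = √(4270 + 10*(-54)*((-54)² + 3*10 + 3*(-54) + 10*(-54))) = √(4270 + 10*(-54)*(2916 + 30 - 162 - 540)) = √(4270 + 10*(-54)*2244) = √(4270 - 1211760) = √(-1207490) = I*√1207490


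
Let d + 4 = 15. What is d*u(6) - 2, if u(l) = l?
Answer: 64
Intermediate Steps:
d = 11 (d = -4 + 15 = 11)
d*u(6) - 2 = 11*6 - 2 = 66 - 2 = 64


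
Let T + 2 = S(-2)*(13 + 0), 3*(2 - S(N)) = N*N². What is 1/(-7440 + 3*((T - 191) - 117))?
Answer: -1/8188 ≈ -0.00012213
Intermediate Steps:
S(N) = 2 - N³/3 (S(N) = 2 - N*N²/3 = 2 - N³/3)
T = 176/3 (T = -2 + (2 - ⅓*(-2)³)*(13 + 0) = -2 + (2 - ⅓*(-8))*13 = -2 + (2 + 8/3)*13 = -2 + (14/3)*13 = -2 + 182/3 = 176/3 ≈ 58.667)
1/(-7440 + 3*((T - 191) - 117)) = 1/(-7440 + 3*((176/3 - 191) - 117)) = 1/(-7440 + 3*(-397/3 - 117)) = 1/(-7440 + 3*(-748/3)) = 1/(-7440 - 748) = 1/(-8188) = -1/8188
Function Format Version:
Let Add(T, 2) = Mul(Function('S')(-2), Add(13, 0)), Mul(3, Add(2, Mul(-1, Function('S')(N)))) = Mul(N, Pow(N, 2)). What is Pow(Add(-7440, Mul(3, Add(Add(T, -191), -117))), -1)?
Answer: Rational(-1, 8188) ≈ -0.00012213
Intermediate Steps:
Function('S')(N) = Add(2, Mul(Rational(-1, 3), Pow(N, 3))) (Function('S')(N) = Add(2, Mul(Rational(-1, 3), Mul(N, Pow(N, 2)))) = Add(2, Mul(Rational(-1, 3), Pow(N, 3))))
T = Rational(176, 3) (T = Add(-2, Mul(Add(2, Mul(Rational(-1, 3), Pow(-2, 3))), Add(13, 0))) = Add(-2, Mul(Add(2, Mul(Rational(-1, 3), -8)), 13)) = Add(-2, Mul(Add(2, Rational(8, 3)), 13)) = Add(-2, Mul(Rational(14, 3), 13)) = Add(-2, Rational(182, 3)) = Rational(176, 3) ≈ 58.667)
Pow(Add(-7440, Mul(3, Add(Add(T, -191), -117))), -1) = Pow(Add(-7440, Mul(3, Add(Add(Rational(176, 3), -191), -117))), -1) = Pow(Add(-7440, Mul(3, Add(Rational(-397, 3), -117))), -1) = Pow(Add(-7440, Mul(3, Rational(-748, 3))), -1) = Pow(Add(-7440, -748), -1) = Pow(-8188, -1) = Rational(-1, 8188)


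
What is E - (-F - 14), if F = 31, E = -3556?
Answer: -3511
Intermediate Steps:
E - (-F - 14) = -3556 - (-1*31 - 14) = -3556 - (-31 - 14) = -3556 - 1*(-45) = -3556 + 45 = -3511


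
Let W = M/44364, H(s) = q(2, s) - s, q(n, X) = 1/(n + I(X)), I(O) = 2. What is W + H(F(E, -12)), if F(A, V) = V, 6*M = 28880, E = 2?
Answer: 1644817/133092 ≈ 12.358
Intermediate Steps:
q(n, X) = 1/(2 + n) (q(n, X) = 1/(n + 2) = 1/(2 + n))
M = 14440/3 (M = (1/6)*28880 = 14440/3 ≈ 4813.3)
H(s) = 1/4 - s (H(s) = 1/(2 + 2) - s = 1/4 - s)
W = 3610/33273 (W = (14440/3)/44364 = (14440/3)*(1/44364) = 3610/33273 ≈ 0.10850)
W + H(F(E, -12)) = 3610/33273 + (1/4 - 1*(-12)) = 3610/33273 + (1/4 + 12) = 3610/33273 + 49/4 = 1644817/133092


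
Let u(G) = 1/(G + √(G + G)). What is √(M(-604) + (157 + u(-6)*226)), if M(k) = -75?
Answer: √((133 - 82*I*√3)/(3 - I*√3)) ≈ 7.4135 - 1.1*I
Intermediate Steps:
u(G) = 1/(G + √2*√G) (u(G) = 1/(G + √(2*G)) = 1/(G + √2*√G))
√(M(-604) + (157 + u(-6)*226)) = √(-75 + (157 + 226/(-6 + √2*√(-6)))) = √(-75 + (157 + 226/(-6 + √2*(I*√6)))) = √(-75 + (157 + 226/(-6 + 2*I*√3))) = √(82 + 226/(-6 + 2*I*√3))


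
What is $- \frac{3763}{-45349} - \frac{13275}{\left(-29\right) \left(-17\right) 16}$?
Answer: $- \frac{572325431}{357712912} \approx -1.6$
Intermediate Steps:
$- \frac{3763}{-45349} - \frac{13275}{\left(-29\right) \left(-17\right) 16} = \left(-3763\right) \left(- \frac{1}{45349}\right) - \frac{13275}{493 \cdot 16} = \frac{3763}{45349} - \frac{13275}{7888} = - \frac{572325431}{357712912}$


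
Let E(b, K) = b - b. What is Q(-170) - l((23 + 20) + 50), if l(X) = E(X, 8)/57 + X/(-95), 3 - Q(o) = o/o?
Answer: 283/95 ≈ 2.9789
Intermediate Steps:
E(b, K) = 0
Q(o) = 2 (Q(o) = 3 - o/o = 3 - 1*1 = 3 - 1 = 2)
l(X) = -X/95 (l(X) = 0/57 + X/(-95) = 0*(1/57) + X*(-1/95) = 0 - X/95 = -X/95)
Q(-170) - l((23 + 20) + 50) = 2 - (-1)*((23 + 20) + 50)/95 = 2 - (-1)*(43 + 50)/95 = 2 - (-1)*93/95 = 2 - 1*(-93/95) = 2 + 93/95 = 283/95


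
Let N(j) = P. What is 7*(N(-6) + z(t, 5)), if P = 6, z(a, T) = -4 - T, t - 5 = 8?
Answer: -21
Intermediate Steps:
t = 13 (t = 5 + 8 = 13)
N(j) = 6
7*(N(-6) + z(t, 5)) = 7*(6 + (-4 - 1*5)) = 7*(6 + (-4 - 5)) = 7*(6 - 9) = 7*(-3) = -21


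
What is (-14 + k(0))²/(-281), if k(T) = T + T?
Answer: -196/281 ≈ -0.69751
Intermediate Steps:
k(T) = 2*T
(-14 + k(0))²/(-281) = (-14 + 2*0)²/(-281) = (-14 + 0)²*(-1/281) = (-14)²*(-1/281) = 196*(-1/281) = -196/281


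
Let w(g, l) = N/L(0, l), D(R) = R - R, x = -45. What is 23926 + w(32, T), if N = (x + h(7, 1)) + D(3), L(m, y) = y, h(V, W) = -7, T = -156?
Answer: 71779/3 ≈ 23926.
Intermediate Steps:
D(R) = 0
N = -52 (N = (-45 - 7) + 0 = -52 + 0 = -52)
w(g, l) = -52/l
23926 + w(32, T) = 23926 - 52/(-156) = 23926 - 52*(-1/156) = 23926 + 1/3 = 71779/3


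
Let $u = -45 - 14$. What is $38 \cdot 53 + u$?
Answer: $1955$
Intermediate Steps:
$u = -59$
$38 \cdot 53 + u = 38 \cdot 53 - 59 = 2014 - 59 = 1955$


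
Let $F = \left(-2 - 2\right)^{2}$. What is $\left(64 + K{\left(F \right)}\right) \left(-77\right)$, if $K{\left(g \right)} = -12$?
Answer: $-4004$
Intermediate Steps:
$F = 16$ ($F = \left(-4\right)^{2} = 16$)
$\left(64 + K{\left(F \right)}\right) \left(-77\right) = \left(64 - 12\right) \left(-77\right) = 52 \left(-77\right) = -4004$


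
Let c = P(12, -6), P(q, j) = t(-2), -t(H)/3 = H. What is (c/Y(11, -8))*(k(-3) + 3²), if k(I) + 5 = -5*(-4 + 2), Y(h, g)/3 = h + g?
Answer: 28/3 ≈ 9.3333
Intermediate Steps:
t(H) = -3*H
P(q, j) = 6 (P(q, j) = -3*(-2) = 6)
Y(h, g) = 3*g + 3*h (Y(h, g) = 3*(h + g) = 3*(g + h) = 3*g + 3*h)
c = 6
k(I) = 5 (k(I) = -5 - 5*(-4 + 2) = -5 - 5*(-2) = -5 + 10 = 5)
(c/Y(11, -8))*(k(-3) + 3²) = (6/(3*(-8) + 3*11))*(5 + 3²) = (6/(-24 + 33))*(5 + 9) = (6/9)*14 = (6*(⅑))*14 = (⅔)*14 = 28/3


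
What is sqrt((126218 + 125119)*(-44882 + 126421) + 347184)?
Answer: sqrt(20494114827) ≈ 1.4316e+5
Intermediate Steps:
sqrt((126218 + 125119)*(-44882 + 126421) + 347184) = sqrt(251337*81539 + 347184) = sqrt(20493767643 + 347184) = sqrt(20494114827)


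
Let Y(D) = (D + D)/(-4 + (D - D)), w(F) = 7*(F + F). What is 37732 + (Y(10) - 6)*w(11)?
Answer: 36038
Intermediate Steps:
w(F) = 14*F (w(F) = 7*(2*F) = 14*F)
Y(D) = -D/2 (Y(D) = (2*D)/(-4 + 0) = (2*D)/(-4) = (2*D)*(-¼) = -D/2)
37732 + (Y(10) - 6)*w(11) = 37732 + (-½*10 - 6)*(14*11) = 37732 + (-5 - 6)*154 = 37732 - 11*154 = 37732 - 1694 = 36038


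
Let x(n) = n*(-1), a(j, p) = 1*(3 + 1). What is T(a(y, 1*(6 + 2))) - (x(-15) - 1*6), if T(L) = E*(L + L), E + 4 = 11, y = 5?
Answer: 47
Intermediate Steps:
E = 7 (E = -4 + 11 = 7)
a(j, p) = 4 (a(j, p) = 1*4 = 4)
T(L) = 14*L (T(L) = 7*(L + L) = 7*(2*L) = 14*L)
x(n) = -n
T(a(y, 1*(6 + 2))) - (x(-15) - 1*6) = 14*4 - (-1*(-15) - 1*6) = 56 - (15 - 6) = 56 - 1*9 = 56 - 9 = 47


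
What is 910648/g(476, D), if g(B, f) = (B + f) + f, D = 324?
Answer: 227662/281 ≈ 810.18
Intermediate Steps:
g(B, f) = B + 2*f
910648/g(476, D) = 910648/(476 + 2*324) = 910648/(476 + 648) = 910648/1124 = 910648*(1/1124) = 227662/281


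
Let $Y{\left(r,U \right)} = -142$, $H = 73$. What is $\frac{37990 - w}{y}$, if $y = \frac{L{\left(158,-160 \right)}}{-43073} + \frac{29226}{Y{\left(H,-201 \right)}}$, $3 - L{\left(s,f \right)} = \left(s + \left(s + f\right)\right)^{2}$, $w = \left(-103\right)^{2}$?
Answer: $- \frac{27912036241}{209232702} \approx -133.4$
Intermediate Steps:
$w = 10609$
$L{\left(s,f \right)} = 3 - \left(f + 2 s\right)^{2}$ ($L{\left(s,f \right)} = 3 - \left(s + \left(s + f\right)\right)^{2} = 3 - \left(s + \left(f + s\right)\right)^{2} = 3 - \left(f + 2 s\right)^{2}$)
$y = - \frac{627698106}{3058183}$ ($y = \frac{3 - \left(-160 + 2 \cdot 158\right)^{2}}{-43073} + \frac{29226}{-142} = \left(3 - \left(-160 + 316\right)^{2}\right) \left(- \frac{1}{43073}\right) + 29226 \left(- \frac{1}{142}\right) = \left(3 - 156^{2}\right) \left(- \frac{1}{43073}\right) - \frac{14613}{71} = \left(3 - 24336\right) \left(- \frac{1}{43073}\right) - \frac{14613}{71} = \left(-24333\right) \left(- \frac{1}{43073}\right) - \frac{14613}{71} = \frac{24333}{43073} - \frac{14613}{71} = - \frac{627698106}{3058183} \approx -205.25$)
$\frac{37990 - w}{y} = \frac{37990 - 10609}{- \frac{627698106}{3058183}} = \left(37990 - 10609\right) \left(- \frac{3058183}{627698106}\right) = 27381 \left(- \frac{3058183}{627698106}\right) = - \frac{27912036241}{209232702}$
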